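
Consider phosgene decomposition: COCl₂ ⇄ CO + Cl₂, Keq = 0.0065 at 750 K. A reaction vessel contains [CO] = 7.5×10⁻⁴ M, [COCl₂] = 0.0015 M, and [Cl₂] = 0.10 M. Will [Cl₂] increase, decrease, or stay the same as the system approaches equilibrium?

decrease

Q = [CO]·[Cl₂] / [COCl₂] = (7.5×10⁻⁴)·(0.10) / (0.0015) = 0.050
Q = 0.050 > Keq = 0.0065: net reverse reaction.
Cl₂ is a product, so it decreases.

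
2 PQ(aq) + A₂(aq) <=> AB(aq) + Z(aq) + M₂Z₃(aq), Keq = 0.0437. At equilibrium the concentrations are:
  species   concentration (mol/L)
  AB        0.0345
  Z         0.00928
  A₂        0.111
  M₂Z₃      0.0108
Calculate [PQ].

[PQ] = 0.0267 mol/L

At equilibrium, Keq = [AB]·[Z]·[M₂Z₃] / ([PQ]²·[A₂]) = 0.0437.
(0.0345)·(0.00928)·(0.0108) / (([PQ])²·(0.111)) = 0.0437
[PQ]² = 7.13e-4 ⇒ [PQ] = 0.0267 mol/L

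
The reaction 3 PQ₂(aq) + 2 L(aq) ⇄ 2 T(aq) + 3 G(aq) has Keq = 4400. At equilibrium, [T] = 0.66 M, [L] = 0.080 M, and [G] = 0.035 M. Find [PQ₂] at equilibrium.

[PQ₂] = 0.0087 M

At equilibrium, Keq = [T]²·[G]³ / ([PQ₂]³·[L]²) = 4400.
(0.66)²·(0.035)³ / (([PQ₂])³·(0.080)²) = 4400
[PQ₂]³ = 6.63×10⁻⁷ ⇒ [PQ₂] = 0.0087 M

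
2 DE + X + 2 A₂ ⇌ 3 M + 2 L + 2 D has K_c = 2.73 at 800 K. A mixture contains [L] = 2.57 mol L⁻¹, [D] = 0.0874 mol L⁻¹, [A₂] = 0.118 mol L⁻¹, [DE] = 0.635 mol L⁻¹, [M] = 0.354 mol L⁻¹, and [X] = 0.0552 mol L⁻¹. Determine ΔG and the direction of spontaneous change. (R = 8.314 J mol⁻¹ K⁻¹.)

ΔG = 6.47 kJ/mol; the forward reaction is non-spontaneous

Q_c = [M]³·[L]²·[D]² / ([DE]²·[X]·[A₂]²) = (0.354)³·(2.57)²·(0.0874)² / ((0.635)²·(0.0552)·(0.118)²) = 7.22
ΔG = RT ln(Q_c/K_c) = (8.314 J mol⁻¹ K⁻¹)(800 K) × ln(7.22/2.73)
   = (6.651 kJ/mol)(0.9726) = 6.47 kJ/mol
ΔG > 0, so the forward reaction is non-spontaneous (proceeds in reverse).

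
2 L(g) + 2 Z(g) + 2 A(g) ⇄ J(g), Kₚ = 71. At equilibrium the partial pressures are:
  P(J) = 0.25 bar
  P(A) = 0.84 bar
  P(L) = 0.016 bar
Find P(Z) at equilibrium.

At equilibrium, Kₚ = P(J) / (P(L)²·P(Z)²·P(A)²) = 71.
(0.25) / ((0.016)²·(P(Z))²·(0.84)²) = 71
P(Z)² = 19.5 ⇒ P(Z) = 4.4 bar

P(Z) = 4.4 bar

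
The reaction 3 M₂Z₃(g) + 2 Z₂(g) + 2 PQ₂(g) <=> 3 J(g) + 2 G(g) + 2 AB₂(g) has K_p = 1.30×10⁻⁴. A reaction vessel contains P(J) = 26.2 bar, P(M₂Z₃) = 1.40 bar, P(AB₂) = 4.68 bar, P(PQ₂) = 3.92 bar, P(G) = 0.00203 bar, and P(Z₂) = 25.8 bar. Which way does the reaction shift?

forward (toward products)

Q_p = P(J)³·P(G)²·P(AB₂)² / (P(M₂Z₃)³·P(Z₂)²·P(PQ₂)²) = (26.2)³·(0.00203)²·(4.68)² / ((1.40)³·(25.8)²·(3.92)²) = 5.78×10⁻⁵
Q_p = 5.78×10⁻⁵ < K_p = 1.30×10⁻⁴, so the forward reaction proceeds.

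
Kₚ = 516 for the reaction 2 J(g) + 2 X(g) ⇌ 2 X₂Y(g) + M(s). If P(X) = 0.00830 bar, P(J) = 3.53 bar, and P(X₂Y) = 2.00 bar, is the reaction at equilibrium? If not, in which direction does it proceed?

in the reverse direction

(M is a pure solid — omitted from Qₚ.)
Qₚ = P(X₂Y)² / (P(J)²·P(X)²) = (2.00)² / ((3.53)²·(0.00830)²) = 4660
Qₚ = 4660 > Kₚ = 516, so the reverse reaction proceeds.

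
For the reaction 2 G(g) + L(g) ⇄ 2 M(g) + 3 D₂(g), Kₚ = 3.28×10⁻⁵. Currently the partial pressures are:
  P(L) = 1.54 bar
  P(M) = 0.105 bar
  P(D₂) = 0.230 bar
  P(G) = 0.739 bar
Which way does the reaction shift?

Qₚ = P(M)²·P(D₂)³ / (P(G)²·P(L)) = (0.105)²·(0.230)³ / ((0.739)²·(1.54)) = 1.59×10⁻⁴
Qₚ = 1.59×10⁻⁴ > Kₚ = 3.28×10⁻⁵, so the reverse reaction proceeds.

reverse (toward reactants)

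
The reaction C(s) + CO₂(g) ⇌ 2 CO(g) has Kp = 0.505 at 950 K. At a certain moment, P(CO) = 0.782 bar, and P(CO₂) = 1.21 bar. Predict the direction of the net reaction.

(C is a pure solid — omitted from Qp.)
Qp = P(CO)² / P(CO₂) = (0.782)² / (1.21) = 0.505
Qp = 0.505 = Kp, so the system is already at equilibrium.

no net change (already at equilibrium)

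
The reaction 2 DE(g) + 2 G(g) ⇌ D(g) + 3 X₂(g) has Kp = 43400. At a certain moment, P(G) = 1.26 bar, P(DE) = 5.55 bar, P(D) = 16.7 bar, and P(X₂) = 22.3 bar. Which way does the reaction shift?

Qp = P(D)·P(X₂)³ / (P(DE)²·P(G)²) = (16.7)·(22.3)³ / ((5.55)²·(1.26)²) = 3790
Qp = 3790 < Kp = 43400, so the forward reaction proceeds.

in the forward direction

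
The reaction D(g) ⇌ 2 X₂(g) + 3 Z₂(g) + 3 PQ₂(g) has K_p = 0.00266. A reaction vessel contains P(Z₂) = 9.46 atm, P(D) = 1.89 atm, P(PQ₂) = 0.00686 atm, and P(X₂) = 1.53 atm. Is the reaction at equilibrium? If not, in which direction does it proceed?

Q_p = P(X₂)²·P(Z₂)³·P(PQ₂)³ / P(D) = (1.53)²·(9.46)³·(0.00686)³ / (1.89) = 3.39e-4
Q_p = 3.39e-4 < K_p = 0.00266, so the forward reaction proceeds.

in the forward direction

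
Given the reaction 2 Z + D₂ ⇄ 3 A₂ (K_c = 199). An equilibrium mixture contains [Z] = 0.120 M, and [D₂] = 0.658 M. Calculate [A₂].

[A₂] = 1.24 M

At equilibrium, K_c = [A₂]³ / ([Z]²·[D₂]) = 199.
([A₂])³ / ((0.120)²·(0.658)) = 199
[A₂]³ = 1.89 ⇒ [A₂] = 1.24 M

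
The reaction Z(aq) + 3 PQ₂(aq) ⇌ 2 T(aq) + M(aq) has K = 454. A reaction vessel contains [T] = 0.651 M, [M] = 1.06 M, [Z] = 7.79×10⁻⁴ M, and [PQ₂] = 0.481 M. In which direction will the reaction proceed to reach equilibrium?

Q = [T]²·[M] / ([Z]·[PQ₂]³) = (0.651)²·(1.06) / ((7.79×10⁻⁴)·(0.481)³) = 5180
Q = 5180 > K = 454, so the reverse reaction proceeds.

in the reverse direction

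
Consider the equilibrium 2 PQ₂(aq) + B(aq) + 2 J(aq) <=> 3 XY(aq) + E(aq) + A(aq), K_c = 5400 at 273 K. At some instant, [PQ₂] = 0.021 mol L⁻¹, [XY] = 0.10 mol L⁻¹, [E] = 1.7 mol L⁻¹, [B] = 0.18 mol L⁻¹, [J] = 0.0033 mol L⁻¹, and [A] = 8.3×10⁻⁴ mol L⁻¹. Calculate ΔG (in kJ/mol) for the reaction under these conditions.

Q_c = [XY]³·[E]·[A] / ([PQ₂]²·[B]·[J]²) = (0.10)³·(1.7)·(8.3×10⁻⁴) / ((0.021)²·(0.18)·(0.0033)²) = 1630
ΔG = RT ln(Q_c/K_c) = (8.314 J mol⁻¹ K⁻¹)(273 K) × ln(1630/5400)
   = (2.270 kJ/mol)(-1.198) = -2.72 kJ/mol
ΔG < 0, so the forward reaction is spontaneous (proceeds forward).

ΔG = -2.72 kJ/mol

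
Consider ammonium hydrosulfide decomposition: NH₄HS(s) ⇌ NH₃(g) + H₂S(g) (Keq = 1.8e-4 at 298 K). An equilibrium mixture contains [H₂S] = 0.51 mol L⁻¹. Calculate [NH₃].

(NH₄HS is a pure solid — omitted from Keq.)
At equilibrium, Keq = [NH₃]·[H₂S] = 1.8e-4.
([NH₃])·(0.51) = 1.8e-4
[NH₃] = 3.53e-4 = 3.5e-4 mol L⁻¹

[NH₃] = 3.5e-4 mol L⁻¹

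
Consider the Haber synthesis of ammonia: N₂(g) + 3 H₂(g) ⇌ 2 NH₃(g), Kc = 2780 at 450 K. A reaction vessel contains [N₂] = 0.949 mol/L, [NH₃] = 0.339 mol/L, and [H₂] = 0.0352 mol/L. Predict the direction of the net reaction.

no net change (already at equilibrium)

Qc = [NH₃]² / ([N₂]·[H₂]³) = (0.339)² / ((0.949)·(0.0352)³) = 2780
Qc = 2780 = Kc, so the system is already at equilibrium.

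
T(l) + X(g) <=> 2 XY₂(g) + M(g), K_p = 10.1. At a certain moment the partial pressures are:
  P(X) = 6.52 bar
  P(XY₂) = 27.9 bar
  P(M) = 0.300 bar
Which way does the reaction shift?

(T is a pure liquid — omitted from Q_p.)
Q_p = P(XY₂)²·P(M) / P(X) = (27.9)²·(0.300) / (6.52) = 35.8
Q_p = 35.8 > K_p = 10.1, so the reverse reaction proceeds.

to the left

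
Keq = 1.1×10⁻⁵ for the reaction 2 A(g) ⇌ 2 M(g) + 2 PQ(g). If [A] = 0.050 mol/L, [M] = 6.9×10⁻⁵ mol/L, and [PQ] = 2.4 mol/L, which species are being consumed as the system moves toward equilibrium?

none (at equilibrium)

Q = [M]²·[PQ]² / [A]² = (6.9×10⁻⁵)²·(2.4)² / (0.050)² = 1.1×10⁻⁵
Q = 1.1×10⁻⁵ = Keq; the system is at equilibrium.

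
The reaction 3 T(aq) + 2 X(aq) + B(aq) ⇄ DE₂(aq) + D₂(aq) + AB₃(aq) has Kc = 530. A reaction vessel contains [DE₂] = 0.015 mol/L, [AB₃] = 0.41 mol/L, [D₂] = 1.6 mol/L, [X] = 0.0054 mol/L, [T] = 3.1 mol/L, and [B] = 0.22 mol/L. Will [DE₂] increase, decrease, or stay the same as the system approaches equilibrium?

increase

Qc = [DE₂]·[D₂]·[AB₃] / ([T]³·[X]²·[B]) = (0.015)·(1.6)·(0.41) / ((3.1)³·(0.0054)²·(0.22)) = 51
Qc = 51 < Kc = 530: net forward reaction.
DE₂ is a product, so it increases.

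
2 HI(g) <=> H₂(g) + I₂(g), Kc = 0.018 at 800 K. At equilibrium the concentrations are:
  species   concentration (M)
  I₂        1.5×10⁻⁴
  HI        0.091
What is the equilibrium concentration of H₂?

At equilibrium, Kc = [H₂]·[I₂] / [HI]² = 0.018.
([H₂])·(1.5×10⁻⁴) / (0.091)² = 0.018
[H₂] = 0.994 = 0.99 M

[H₂] = 0.99 M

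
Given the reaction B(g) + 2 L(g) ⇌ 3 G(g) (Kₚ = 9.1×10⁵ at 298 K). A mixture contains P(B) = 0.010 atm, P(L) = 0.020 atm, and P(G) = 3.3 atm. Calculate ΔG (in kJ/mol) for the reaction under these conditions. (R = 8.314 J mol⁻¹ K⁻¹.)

ΔG = 5.67 kJ/mol

Qₚ = P(G)³ / (P(B)·P(L)²) = (3.3)³ / ((0.010)·(0.020)²) = 8.98×10⁶
ΔG = RT ln(Qₚ/Kₚ) = (8.314 J mol⁻¹ K⁻¹)(298 K) × ln(8.98×10⁶/9.1×10⁵)
   = (2.478 kJ/mol)(2.289) = 5.67 kJ/mol
ΔG > 0, so the forward reaction is non-spontaneous (proceeds in reverse).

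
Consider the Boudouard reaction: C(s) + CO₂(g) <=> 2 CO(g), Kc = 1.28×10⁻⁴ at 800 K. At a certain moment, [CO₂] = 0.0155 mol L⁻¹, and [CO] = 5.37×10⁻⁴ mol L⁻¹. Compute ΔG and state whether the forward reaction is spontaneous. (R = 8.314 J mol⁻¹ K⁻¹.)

(C is a pure solid — omitted from Qc.)
Qc = [CO]² / [CO₂] = (5.37×10⁻⁴)² / (0.0155) = 1.86×10⁻⁵
ΔG = RT ln(Qc/Kc) = (8.314 J mol⁻¹ K⁻¹)(800 K) × ln(1.86×10⁻⁵/1.28×10⁻⁴)
   = (6.651 kJ/mol)(-1.929) = -12.8 kJ/mol
ΔG < 0, so the forward reaction is spontaneous (proceeds forward).

ΔG = -12.8 kJ/mol; the forward reaction is spontaneous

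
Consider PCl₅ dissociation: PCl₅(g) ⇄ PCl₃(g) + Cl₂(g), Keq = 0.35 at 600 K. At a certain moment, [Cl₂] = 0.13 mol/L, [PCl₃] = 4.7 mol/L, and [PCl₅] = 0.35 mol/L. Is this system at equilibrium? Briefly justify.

no; Q > K, reaction proceeds in reverse

Q = [PCl₃]·[Cl₂] / [PCl₅] = (4.7)·(0.13) / (0.35) = 1.7
Q = 1.7 > Keq = 0.35: net reverse reaction.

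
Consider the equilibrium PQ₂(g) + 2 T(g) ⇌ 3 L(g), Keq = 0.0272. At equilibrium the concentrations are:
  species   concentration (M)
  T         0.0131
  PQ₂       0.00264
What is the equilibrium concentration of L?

[L] = 0.00231 M

At equilibrium, Keq = [L]³ / ([PQ₂]·[T]²) = 0.0272.
([L])³ / ((0.00264)·(0.0131)²) = 0.0272
[L]³ = 1.23×10⁻⁸ ⇒ [L] = 0.00231 M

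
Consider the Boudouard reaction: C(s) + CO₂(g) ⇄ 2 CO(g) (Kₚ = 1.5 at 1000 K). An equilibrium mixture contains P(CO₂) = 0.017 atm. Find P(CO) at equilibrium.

P(CO) = 0.16 atm

(C is a pure solid — omitted from Kₚ.)
At equilibrium, Kₚ = P(CO)² / P(CO₂) = 1.5.
(P(CO))² / (0.017) = 1.5
P(CO)² = 0.0255 ⇒ P(CO) = 0.16 atm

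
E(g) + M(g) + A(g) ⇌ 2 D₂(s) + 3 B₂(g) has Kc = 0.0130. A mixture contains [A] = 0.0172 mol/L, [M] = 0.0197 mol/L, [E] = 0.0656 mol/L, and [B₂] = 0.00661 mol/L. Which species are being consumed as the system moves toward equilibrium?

none (at equilibrium)

(D₂ is a pure solid — omitted from Qc.)
Qc = [B₂]³ / ([E]·[M]·[A]) = (0.00661)³ / ((0.0656)·(0.0197)·(0.0172)) = 0.0130
Qc = 0.0130 = Kc; the system is at equilibrium.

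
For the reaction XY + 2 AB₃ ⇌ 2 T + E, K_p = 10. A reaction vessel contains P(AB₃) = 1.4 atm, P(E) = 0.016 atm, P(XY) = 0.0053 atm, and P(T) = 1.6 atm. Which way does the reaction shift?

toward products

Q_p = P(T)²·P(E) / (P(XY)·P(AB₃)²) = (1.6)²·(0.016) / ((0.0053)·(1.4)²) = 3.9
Q_p = 3.9 < K_p = 10, so the forward reaction proceeds.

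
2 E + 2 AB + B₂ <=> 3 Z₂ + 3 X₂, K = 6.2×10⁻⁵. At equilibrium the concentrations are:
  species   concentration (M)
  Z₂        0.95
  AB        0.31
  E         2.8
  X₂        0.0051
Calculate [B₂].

[B₂] = 0.0024 M

At equilibrium, K = [Z₂]³·[X₂]³ / ([E]²·[AB]²·[B₂]) = 6.2×10⁻⁵.
(0.95)³·(0.0051)³ / ((2.8)²·(0.31)²·([B₂])) = 6.2×10⁻⁵
[B₂] = 0.00243 = 0.0024 M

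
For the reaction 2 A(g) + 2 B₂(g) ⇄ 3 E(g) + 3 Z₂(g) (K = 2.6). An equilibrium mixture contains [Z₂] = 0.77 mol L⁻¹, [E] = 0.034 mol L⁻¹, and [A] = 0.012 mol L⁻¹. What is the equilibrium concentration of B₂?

At equilibrium, K = [E]³·[Z₂]³ / ([A]²·[B₂]²) = 2.6.
(0.034)³·(0.77)³ / ((0.012)²·([B₂])²) = 2.6
[B₂]² = 0.0479 ⇒ [B₂] = 0.22 mol L⁻¹

[B₂] = 0.22 mol L⁻¹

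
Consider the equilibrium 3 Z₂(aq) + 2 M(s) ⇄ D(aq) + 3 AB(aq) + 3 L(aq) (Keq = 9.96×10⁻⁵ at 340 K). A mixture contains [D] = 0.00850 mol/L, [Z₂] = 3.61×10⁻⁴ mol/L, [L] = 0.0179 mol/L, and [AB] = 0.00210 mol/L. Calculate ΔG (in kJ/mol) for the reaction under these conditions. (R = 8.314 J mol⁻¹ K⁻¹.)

(M is a pure solid — omitted from Q.)
Q = [D]·[AB]³·[L]³ / [Z₂]³ = (0.00850)·(0.00210)³·(0.0179)³ / (3.61×10⁻⁴)³ = 9.60×10⁻⁶
ΔG = RT ln(Q/Keq) = (8.314 J mol⁻¹ K⁻¹)(340 K) × ln(9.60×10⁻⁶/9.96×10⁻⁵)
   = (2.827 kJ/mol)(-2.339) = -6.61 kJ/mol
ΔG < 0, so the forward reaction is spontaneous (proceeds forward).

ΔG = -6.61 kJ/mol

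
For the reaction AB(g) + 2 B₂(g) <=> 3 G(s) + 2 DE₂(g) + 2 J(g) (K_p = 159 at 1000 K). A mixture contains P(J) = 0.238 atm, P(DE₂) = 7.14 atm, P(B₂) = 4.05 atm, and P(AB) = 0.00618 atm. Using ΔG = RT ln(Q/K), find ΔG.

(G is a pure solid — omitted from Q_p.)
Q_p = P(DE₂)²·P(J)² / (P(AB)·P(B₂)²) = (7.14)²·(0.238)² / ((0.00618)·(4.05)²) = 28.5
ΔG = RT ln(Q_p/K_p) = (8.314 J mol⁻¹ K⁻¹)(1000 K) × ln(28.5/159)
   = (8.314 kJ/mol)(-1.719) = -14.3 kJ/mol
ΔG < 0, so the forward reaction is spontaneous (proceeds forward).

ΔG = -14.3 kJ/mol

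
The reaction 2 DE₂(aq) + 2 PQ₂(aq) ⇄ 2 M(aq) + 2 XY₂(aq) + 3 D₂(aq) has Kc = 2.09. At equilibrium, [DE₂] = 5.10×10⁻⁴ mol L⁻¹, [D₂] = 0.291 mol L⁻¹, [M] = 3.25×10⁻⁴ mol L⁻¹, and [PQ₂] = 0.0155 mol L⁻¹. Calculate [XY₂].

At equilibrium, Kc = [M]²·[XY₂]²·[D₂]³ / ([DE₂]²·[PQ₂]²) = 2.09.
(3.25×10⁻⁴)²·([XY₂])²·(0.291)³ / ((5.10×10⁻⁴)²·(0.0155)²) = 2.09
[XY₂]² = 0.0502 ⇒ [XY₂] = 0.224 mol L⁻¹

[XY₂] = 0.224 mol L⁻¹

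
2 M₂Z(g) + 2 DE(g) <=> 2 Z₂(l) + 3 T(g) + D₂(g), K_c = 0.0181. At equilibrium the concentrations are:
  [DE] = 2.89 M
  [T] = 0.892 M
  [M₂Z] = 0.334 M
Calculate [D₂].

(Z₂ is a pure liquid — omitted from K_c.)
At equilibrium, K_c = [T]³·[D₂] / ([M₂Z]²·[DE]²) = 0.0181.
(0.892)³·([D₂]) / ((0.334)²·(2.89)²) = 0.0181
[D₂] = 0.0238 M

[D₂] = 0.0238 M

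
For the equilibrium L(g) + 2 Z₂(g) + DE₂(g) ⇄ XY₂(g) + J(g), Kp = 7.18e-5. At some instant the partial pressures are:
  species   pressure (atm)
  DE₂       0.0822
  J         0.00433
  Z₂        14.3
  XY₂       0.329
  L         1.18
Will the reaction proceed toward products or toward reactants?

Qp = P(XY₂)·P(J) / (P(L)·P(Z₂)²·P(DE₂)) = (0.329)·(0.00433) / ((1.18)·(14.3)²·(0.0822)) = 7.18e-5
Qp = 7.18e-5 = Kp, so the system is already at equilibrium.

at equilibrium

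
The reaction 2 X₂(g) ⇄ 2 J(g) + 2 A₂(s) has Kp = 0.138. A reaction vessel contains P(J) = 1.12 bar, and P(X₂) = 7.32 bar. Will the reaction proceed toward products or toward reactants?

in the forward direction

(A₂ is a pure solid — omitted from Qp.)
Qp = P(J)² / P(X₂)² = (1.12)² / (7.32)² = 0.0234
Qp = 0.0234 < Kp = 0.138, so the forward reaction proceeds.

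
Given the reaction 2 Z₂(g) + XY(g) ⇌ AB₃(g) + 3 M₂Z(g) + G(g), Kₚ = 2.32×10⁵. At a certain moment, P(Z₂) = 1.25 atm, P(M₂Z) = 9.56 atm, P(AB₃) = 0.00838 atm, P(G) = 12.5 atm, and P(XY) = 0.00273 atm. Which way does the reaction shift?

toward products

Qₚ = P(AB₃)·P(M₂Z)³·P(G) / (P(Z₂)²·P(XY)) = (0.00838)·(9.56)³·(12.5) / ((1.25)²·(0.00273)) = 21500
Qₚ = 21500 < Kₚ = 2.32×10⁵, so the forward reaction proceeds.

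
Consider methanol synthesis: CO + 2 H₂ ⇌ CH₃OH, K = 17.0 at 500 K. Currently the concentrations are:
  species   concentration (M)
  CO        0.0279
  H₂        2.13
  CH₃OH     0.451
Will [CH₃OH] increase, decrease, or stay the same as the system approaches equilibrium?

Q = [CH₃OH] / ([CO]·[H₂]²) = (0.451) / ((0.0279)·(2.13)²) = 3.56
Q = 3.56 < K = 17.0: net forward reaction.
CH₃OH is a product, so it increases.

increase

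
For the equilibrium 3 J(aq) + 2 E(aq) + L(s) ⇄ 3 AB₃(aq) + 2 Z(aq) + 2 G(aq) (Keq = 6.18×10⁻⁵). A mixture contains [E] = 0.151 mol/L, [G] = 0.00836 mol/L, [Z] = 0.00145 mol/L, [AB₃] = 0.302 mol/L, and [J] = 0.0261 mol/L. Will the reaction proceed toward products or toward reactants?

toward products

(L is a pure solid — omitted from Q.)
Q = [AB₃]³·[Z]²·[G]² / ([J]³·[E]²) = (0.302)³·(0.00145)²·(0.00836)² / ((0.0261)³·(0.151)²) = 9.98×10⁻⁶
Q = 9.98×10⁻⁶ < Keq = 6.18×10⁻⁵, so the forward reaction proceeds.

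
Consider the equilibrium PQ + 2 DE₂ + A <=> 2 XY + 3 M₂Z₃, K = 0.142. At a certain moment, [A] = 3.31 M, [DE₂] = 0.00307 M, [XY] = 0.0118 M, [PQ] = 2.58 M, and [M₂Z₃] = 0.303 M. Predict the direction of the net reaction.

forward (toward products)

Q = [XY]²·[M₂Z₃]³ / ([PQ]·[DE₂]²·[A]) = (0.0118)²·(0.303)³ / ((2.58)·(0.00307)²·(3.31)) = 0.0481
Q = 0.0481 < K = 0.142, so the forward reaction proceeds.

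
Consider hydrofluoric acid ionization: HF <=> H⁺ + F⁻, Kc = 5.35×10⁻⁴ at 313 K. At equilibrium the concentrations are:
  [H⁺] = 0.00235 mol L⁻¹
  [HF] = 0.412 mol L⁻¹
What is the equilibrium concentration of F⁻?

At equilibrium, Kc = [H⁺]·[F⁻] / [HF] = 5.35×10⁻⁴.
(0.00235)·([F⁻]) / (0.412) = 5.35×10⁻⁴
[F⁻] = 0.0938 mol L⁻¹

[F⁻] = 0.0938 mol L⁻¹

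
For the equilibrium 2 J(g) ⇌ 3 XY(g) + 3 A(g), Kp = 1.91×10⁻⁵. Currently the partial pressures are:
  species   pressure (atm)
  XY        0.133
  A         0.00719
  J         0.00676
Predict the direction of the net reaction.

Qp = P(XY)³·P(A)³ / P(J)² = (0.133)³·(0.00719)³ / (0.00676)² = 1.91×10⁻⁵
Qp = 1.91×10⁻⁵ = Kp, so the system is already at equilibrium.

at equilibrium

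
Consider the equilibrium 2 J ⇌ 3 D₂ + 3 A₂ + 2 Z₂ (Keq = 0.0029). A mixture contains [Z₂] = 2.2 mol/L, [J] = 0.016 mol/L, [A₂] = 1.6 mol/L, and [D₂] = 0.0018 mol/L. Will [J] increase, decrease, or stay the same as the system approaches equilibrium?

Q = [D₂]³·[A₂]³·[Z₂]² / [J]² = (0.0018)³·(1.6)³·(2.2)² / (0.016)² = 4.5×10⁻⁴
Q = 4.5×10⁻⁴ < Keq = 0.0029: net forward reaction.
J is a reactant, so it decreases.

decrease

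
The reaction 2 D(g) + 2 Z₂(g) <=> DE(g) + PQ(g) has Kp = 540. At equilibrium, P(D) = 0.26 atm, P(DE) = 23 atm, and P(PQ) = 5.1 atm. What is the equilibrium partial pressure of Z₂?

At equilibrium, Kp = P(DE)·P(PQ) / (P(D)²·P(Z₂)²) = 540.
(23)·(5.1) / ((0.26)²·(P(Z₂))²) = 540
P(Z₂)² = 3.21 ⇒ P(Z₂) = 1.8 atm

P(Z₂) = 1.8 atm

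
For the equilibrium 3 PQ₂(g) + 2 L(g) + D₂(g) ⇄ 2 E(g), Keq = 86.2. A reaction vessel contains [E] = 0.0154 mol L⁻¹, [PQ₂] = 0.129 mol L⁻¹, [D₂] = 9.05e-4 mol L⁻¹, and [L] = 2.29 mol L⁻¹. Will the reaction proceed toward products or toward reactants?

forward (toward products)

Q = [E]² / ([PQ₂]³·[L]²·[D₂]) = (0.0154)² / ((0.129)³·(2.29)²·(9.05e-4)) = 23.3
Q = 23.3 < Keq = 86.2, so the forward reaction proceeds.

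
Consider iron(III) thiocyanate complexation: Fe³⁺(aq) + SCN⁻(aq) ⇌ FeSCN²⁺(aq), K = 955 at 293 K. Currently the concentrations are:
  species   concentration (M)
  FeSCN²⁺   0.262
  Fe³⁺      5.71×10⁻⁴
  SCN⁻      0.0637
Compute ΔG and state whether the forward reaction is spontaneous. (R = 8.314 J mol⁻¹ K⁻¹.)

ΔG = 4.92 kJ/mol; the forward reaction is non-spontaneous

Q = [FeSCN²⁺] / ([Fe³⁺]·[SCN⁻]) = (0.262) / ((5.71×10⁻⁴)·(0.0637)) = 7200
ΔG = RT ln(Q/K) = (8.314 J mol⁻¹ K⁻¹)(293 K) × ln(7200/955)
   = (2.436 kJ/mol)(2.020) = 4.92 kJ/mol
ΔG > 0, so the forward reaction is non-spontaneous (proceeds in reverse).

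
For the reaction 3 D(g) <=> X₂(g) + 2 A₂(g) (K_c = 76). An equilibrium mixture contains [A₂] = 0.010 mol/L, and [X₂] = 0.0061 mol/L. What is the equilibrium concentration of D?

At equilibrium, K_c = [X₂]·[A₂]² / [D]³ = 76.
(0.0061)·(0.010)² / ([D])³ = 76
[D]³ = 8.03×10⁻⁹ ⇒ [D] = 0.0020 mol/L

[D] = 0.0020 mol/L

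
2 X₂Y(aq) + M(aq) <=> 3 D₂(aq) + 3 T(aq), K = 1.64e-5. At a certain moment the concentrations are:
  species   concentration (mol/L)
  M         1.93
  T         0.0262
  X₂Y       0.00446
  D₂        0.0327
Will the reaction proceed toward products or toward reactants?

no net change (already at equilibrium)

Q = [D₂]³·[T]³ / ([X₂Y]²·[M]) = (0.0327)³·(0.0262)³ / ((0.00446)²·(1.93)) = 1.64e-5
Q = 1.64e-5 = K, so the system is already at equilibrium.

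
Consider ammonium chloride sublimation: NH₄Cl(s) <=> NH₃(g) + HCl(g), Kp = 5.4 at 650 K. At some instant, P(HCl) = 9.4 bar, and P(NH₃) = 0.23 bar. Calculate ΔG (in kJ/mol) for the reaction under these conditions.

(NH₄Cl is a pure solid — omitted from Qp.)
Qp = P(NH₃)·P(HCl) = (0.23)·(9.4) = 2.16
ΔG = RT ln(Qp/Kp) = (8.314 J mol⁻¹ K⁻¹)(650 K) × ln(2.16/5.4)
   = (5.404 kJ/mol)(-0.9163) = -4.95 kJ/mol
ΔG < 0, so the forward reaction is spontaneous (proceeds forward).

ΔG = -4.95 kJ/mol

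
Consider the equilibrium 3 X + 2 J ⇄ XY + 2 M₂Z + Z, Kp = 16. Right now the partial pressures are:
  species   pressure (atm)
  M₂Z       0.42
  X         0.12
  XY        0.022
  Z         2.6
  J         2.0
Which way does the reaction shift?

Qp = P(XY)·P(M₂Z)²·P(Z) / (P(X)³·P(J)²) = (0.022)·(0.42)²·(2.6) / ((0.12)³·(2.0)²) = 1.5
Qp = 1.5 < Kp = 16, so the forward reaction proceeds.

forward (toward products)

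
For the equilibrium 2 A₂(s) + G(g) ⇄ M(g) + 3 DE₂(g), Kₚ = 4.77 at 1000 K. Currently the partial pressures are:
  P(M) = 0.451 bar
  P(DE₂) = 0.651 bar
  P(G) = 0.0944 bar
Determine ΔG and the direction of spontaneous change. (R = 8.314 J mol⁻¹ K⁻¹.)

ΔG = -10.7 kJ/mol; the forward reaction is spontaneous

(A₂ is a pure solid — omitted from Qₚ.)
Qₚ = P(M)·P(DE₂)³ / P(G) = (0.451)·(0.651)³ / (0.0944) = 1.32
ΔG = RT ln(Qₚ/Kₚ) = (8.314 J mol⁻¹ K⁻¹)(1000 K) × ln(1.32/4.77)
   = (8.314 kJ/mol)(-1.285) = -10.7 kJ/mol
ΔG < 0, so the forward reaction is spontaneous (proceeds forward).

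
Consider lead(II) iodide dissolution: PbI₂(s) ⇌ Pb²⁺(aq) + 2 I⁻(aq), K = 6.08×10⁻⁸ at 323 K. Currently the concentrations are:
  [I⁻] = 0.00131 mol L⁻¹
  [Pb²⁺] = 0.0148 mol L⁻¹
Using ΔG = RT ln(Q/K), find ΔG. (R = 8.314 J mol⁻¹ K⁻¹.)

ΔG = -2.34 kJ/mol

(PbI₂ is a pure solid — omitted from Q.)
Q = [Pb²⁺]·[I⁻]² = (0.0148)·(0.00131)² = 2.54×10⁻⁸
ΔG = RT ln(Q/K) = (8.314 J mol⁻¹ K⁻¹)(323 K) × ln(2.54×10⁻⁸/6.08×10⁻⁸)
   = (2.685 kJ/mol)(-0.8728) = -2.34 kJ/mol
ΔG < 0, so the forward reaction is spontaneous (proceeds forward).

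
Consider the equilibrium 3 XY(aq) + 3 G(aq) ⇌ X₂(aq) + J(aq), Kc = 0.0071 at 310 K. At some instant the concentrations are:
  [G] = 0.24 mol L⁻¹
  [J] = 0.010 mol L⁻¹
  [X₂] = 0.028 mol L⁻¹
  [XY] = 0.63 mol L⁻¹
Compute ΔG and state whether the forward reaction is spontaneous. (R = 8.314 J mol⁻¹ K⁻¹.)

ΔG = 6.27 kJ/mol; the forward reaction is non-spontaneous

Qc = [X₂]·[J] / ([XY]³·[G]³) = (0.028)·(0.010) / ((0.63)³·(0.24)³) = 0.0810
ΔG = RT ln(Qc/Kc) = (8.314 J mol⁻¹ K⁻¹)(310 K) × ln(0.0810/0.0071)
   = (2.577 kJ/mol)(2.434) = 6.27 kJ/mol
ΔG > 0, so the forward reaction is non-spontaneous (proceeds in reverse).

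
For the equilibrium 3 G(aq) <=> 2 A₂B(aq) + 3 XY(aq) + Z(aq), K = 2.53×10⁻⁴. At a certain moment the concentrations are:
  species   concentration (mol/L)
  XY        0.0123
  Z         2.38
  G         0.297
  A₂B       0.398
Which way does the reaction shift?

Q = [A₂B]²·[XY]³·[Z] / [G]³ = (0.398)²·(0.0123)³·(2.38) / (0.297)³ = 2.68×10⁻⁵
Q = 2.68×10⁻⁵ < K = 2.53×10⁻⁴, so the forward reaction proceeds.

in the forward direction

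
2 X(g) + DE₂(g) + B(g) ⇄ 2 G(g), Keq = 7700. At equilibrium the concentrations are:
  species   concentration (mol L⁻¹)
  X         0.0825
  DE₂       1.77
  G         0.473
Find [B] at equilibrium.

At equilibrium, Keq = [G]² / ([X]²·[DE₂]·[B]) = 7700.
(0.473)² / ((0.0825)²·(1.77)·([B])) = 7700
[B] = 0.00241 mol L⁻¹

[B] = 0.00241 mol L⁻¹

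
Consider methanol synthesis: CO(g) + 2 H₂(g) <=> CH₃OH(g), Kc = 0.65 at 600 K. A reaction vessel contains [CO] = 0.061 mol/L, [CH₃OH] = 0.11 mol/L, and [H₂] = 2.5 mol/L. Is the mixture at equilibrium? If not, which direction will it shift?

no; Q < K, reaction proceeds forward

Qc = [CH₃OH] / ([CO]·[H₂]²) = (0.11) / ((0.061)·(2.5)²) = 0.29
Qc = 0.29 < Kc = 0.65: net forward reaction.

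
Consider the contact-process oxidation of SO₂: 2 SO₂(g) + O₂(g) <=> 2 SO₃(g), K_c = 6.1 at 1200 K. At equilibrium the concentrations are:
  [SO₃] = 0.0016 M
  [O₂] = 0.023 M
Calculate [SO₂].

[SO₂] = 0.0043 M

At equilibrium, K_c = [SO₃]² / ([SO₂]²·[O₂]) = 6.1.
(0.0016)² / (([SO₂])²·(0.023)) = 6.1
[SO₂]² = 1.82×10⁻⁵ ⇒ [SO₂] = 0.0043 M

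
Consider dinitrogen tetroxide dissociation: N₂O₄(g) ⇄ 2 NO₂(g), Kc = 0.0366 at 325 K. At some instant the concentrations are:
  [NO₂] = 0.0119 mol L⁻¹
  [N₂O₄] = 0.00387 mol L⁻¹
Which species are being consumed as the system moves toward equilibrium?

none (at equilibrium)

Qc = [NO₂]² / [N₂O₄] = (0.0119)² / (0.00387) = 0.0366
Qc = 0.0366 = Kc; the system is at equilibrium.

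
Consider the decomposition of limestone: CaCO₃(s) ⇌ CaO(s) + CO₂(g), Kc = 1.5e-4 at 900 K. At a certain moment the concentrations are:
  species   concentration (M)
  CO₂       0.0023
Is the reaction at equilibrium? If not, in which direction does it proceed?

(CaCO₃, CaO are pure solids — omitted from Qc.)
Qc = [CO₂] = 0.0023
Qc = 0.0023 > Kc = 1.5e-4, so the reverse reaction proceeds.

toward reactants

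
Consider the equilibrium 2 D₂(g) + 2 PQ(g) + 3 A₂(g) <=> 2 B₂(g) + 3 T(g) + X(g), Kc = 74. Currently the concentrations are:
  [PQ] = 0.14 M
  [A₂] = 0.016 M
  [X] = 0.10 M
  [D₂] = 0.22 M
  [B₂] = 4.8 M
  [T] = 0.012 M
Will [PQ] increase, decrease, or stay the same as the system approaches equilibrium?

Qc = [B₂]²·[T]³·[X] / ([D₂]²·[PQ]²·[A₂]³) = (4.8)²·(0.012)³·(0.10) / ((0.22)²·(0.14)²·(0.016)³) = 1000
Qc = 1000 > Kc = 74: net reverse reaction.
PQ is a reactant, so it increases.

increase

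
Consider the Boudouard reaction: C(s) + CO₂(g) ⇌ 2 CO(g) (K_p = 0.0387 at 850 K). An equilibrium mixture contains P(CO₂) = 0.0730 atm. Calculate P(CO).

P(CO) = 0.0532 atm

(C is a pure solid — omitted from K_p.)
At equilibrium, K_p = P(CO)² / P(CO₂) = 0.0387.
(P(CO))² / (0.0730) = 0.0387
P(CO)² = 0.00283 ⇒ P(CO) = 0.0532 atm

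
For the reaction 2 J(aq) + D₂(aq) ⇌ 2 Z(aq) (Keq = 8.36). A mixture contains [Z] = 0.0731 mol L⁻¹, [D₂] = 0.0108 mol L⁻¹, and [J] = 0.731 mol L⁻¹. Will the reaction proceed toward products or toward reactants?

Q = [Z]² / ([J]²·[D₂]) = (0.0731)² / ((0.731)²·(0.0108)) = 0.926
Q = 0.926 < Keq = 8.36, so the forward reaction proceeds.

toward products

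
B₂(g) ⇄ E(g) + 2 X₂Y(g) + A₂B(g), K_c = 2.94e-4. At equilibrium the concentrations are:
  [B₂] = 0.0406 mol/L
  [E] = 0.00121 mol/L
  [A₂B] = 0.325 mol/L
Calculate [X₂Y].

[X₂Y] = 0.174 mol/L

At equilibrium, K_c = [E]·[X₂Y]²·[A₂B] / [B₂] = 2.94e-4.
(0.00121)·([X₂Y])²·(0.325) / (0.0406) = 2.94e-4
[X₂Y]² = 0.0304 ⇒ [X₂Y] = 0.174 mol/L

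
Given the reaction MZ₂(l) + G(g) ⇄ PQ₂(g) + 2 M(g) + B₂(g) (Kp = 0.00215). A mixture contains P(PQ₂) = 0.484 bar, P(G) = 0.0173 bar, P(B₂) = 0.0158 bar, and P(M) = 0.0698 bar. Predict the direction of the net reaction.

(MZ₂ is a pure liquid — omitted from Qp.)
Qp = P(PQ₂)·P(M)²·P(B₂) / P(G) = (0.484)·(0.0698)²·(0.0158) / (0.0173) = 0.00215
Qp = 0.00215 = Kp, so the system is already at equilibrium.

at equilibrium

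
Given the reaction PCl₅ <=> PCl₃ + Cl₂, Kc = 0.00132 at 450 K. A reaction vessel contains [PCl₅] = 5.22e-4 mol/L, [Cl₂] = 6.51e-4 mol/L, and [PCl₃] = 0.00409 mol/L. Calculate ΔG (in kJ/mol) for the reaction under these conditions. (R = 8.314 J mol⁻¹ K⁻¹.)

ΔG = 5.06 kJ/mol

Qc = [PCl₃]·[Cl₂] / [PCl₅] = (0.00409)·(6.51e-4) / (5.22e-4) = 0.00510
ΔG = RT ln(Qc/Kc) = (8.314 J mol⁻¹ K⁻¹)(450 K) × ln(0.00510/0.00132)
   = (3.741 kJ/mol)(1.352) = 5.06 kJ/mol
ΔG > 0, so the forward reaction is non-spontaneous (proceeds in reverse).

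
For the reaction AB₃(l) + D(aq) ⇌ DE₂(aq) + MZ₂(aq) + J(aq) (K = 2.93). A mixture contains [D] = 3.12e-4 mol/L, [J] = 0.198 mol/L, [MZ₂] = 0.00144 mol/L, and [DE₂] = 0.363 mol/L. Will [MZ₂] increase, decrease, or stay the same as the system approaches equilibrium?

(AB₃ is a pure liquid — omitted from Q.)
Q = [DE₂]·[MZ₂]·[J] / [D] = (0.363)·(0.00144)·(0.198) / (3.12e-4) = 0.332
Q = 0.332 < K = 2.93: net forward reaction.
MZ₂ is a product, so it increases.

increase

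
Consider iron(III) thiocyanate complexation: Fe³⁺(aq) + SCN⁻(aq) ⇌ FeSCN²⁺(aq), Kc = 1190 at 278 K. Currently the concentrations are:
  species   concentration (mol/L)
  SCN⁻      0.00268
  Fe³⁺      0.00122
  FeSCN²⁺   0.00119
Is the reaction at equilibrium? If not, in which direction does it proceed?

to the right

Qc = [FeSCN²⁺] / ([Fe³⁺]·[SCN⁻]) = (0.00119) / ((0.00122)·(0.00268)) = 364
Qc = 364 < Kc = 1190, so the forward reaction proceeds.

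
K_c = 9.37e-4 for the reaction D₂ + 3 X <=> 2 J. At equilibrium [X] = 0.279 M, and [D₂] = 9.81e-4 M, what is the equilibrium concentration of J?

[J] = 1.41e-4 M

At equilibrium, K_c = [J]² / ([D₂]·[X]³) = 9.37e-4.
([J])² / ((9.81e-4)·(0.279)³) = 9.37e-4
[J]² = 2.00e-8 ⇒ [J] = 1.41e-4 M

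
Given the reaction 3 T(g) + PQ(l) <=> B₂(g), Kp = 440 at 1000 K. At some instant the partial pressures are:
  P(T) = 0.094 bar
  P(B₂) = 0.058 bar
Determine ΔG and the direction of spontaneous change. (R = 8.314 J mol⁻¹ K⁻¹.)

ΔG = -15.3 kJ/mol; the forward reaction is spontaneous

(PQ is a pure liquid — omitted from Qp.)
Qp = P(B₂) / P(T)³ = (0.058) / (0.094)³ = 69.8
ΔG = RT ln(Qp/Kp) = (8.314 J mol⁻¹ K⁻¹)(1000 K) × ln(69.8/440)
   = (8.314 kJ/mol)(-1.841) = -15.3 kJ/mol
ΔG < 0, so the forward reaction is spontaneous (proceeds forward).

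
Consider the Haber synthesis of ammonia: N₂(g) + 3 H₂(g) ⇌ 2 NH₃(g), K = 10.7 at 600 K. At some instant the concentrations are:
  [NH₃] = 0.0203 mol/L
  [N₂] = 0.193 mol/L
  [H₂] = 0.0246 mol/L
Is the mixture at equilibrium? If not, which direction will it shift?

Q = [NH₃]² / ([N₂]·[H₂]³) = (0.0203)² / ((0.193)·(0.0246)³) = 143
Q = 143 > K = 10.7: net reverse reaction.

no; Q > K, reaction proceeds in reverse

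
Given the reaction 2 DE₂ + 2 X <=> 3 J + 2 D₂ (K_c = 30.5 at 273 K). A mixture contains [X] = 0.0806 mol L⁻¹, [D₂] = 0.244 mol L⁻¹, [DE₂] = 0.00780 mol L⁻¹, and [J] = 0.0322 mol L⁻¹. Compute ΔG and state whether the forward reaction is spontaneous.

ΔG = -4.09 kJ/mol; the forward reaction is spontaneous

Q_c = [J]³·[D₂]² / ([DE₂]²·[X]²) = (0.0322)³·(0.244)² / ((0.00780)²·(0.0806)²) = 5.03
ΔG = RT ln(Q_c/K_c) = (8.314 J mol⁻¹ K⁻¹)(273 K) × ln(5.03/30.5)
   = (2.270 kJ/mol)(-1.802) = -4.09 kJ/mol
ΔG < 0, so the forward reaction is spontaneous (proceeds forward).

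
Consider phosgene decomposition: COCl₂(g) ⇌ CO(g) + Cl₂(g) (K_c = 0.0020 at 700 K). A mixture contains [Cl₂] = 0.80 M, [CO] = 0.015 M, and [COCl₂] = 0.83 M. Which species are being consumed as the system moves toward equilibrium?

CO, Cl₂ (products)

Q_c = [CO]·[Cl₂] / [COCl₂] = (0.015)·(0.80) / (0.83) = 0.014
Q_c = 0.014 > K_c = 0.0020: net reverse reaction.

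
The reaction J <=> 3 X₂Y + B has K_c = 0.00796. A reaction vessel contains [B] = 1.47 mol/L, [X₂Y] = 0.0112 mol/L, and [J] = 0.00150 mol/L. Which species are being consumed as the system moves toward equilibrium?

J (reactants)

Q_c = [X₂Y]³·[B] / [J] = (0.0112)³·(1.47) / (0.00150) = 0.00138
Q_c = 0.00138 < K_c = 0.00796: net forward reaction.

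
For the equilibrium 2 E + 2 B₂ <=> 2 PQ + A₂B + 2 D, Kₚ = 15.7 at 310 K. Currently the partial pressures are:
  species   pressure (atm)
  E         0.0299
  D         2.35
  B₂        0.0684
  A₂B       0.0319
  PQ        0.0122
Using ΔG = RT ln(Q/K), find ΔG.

ΔG = -2.37 kJ/mol

Qₚ = P(PQ)²·P(A₂B)·P(D)² / (P(E)²·P(B₂)²) = (0.0122)²·(0.0319)·(2.35)² / ((0.0299)²·(0.0684)²) = 6.27
ΔG = RT ln(Qₚ/Kₚ) = (8.314 J mol⁻¹ K⁻¹)(310 K) × ln(6.27/15.7)
   = (2.577 kJ/mol)(-0.9179) = -2.37 kJ/mol
ΔG < 0, so the forward reaction is spontaneous (proceeds forward).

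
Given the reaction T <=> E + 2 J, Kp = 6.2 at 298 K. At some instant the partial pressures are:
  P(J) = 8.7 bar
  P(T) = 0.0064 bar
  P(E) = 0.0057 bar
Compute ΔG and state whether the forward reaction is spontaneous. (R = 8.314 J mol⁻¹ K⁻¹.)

Qp = P(E)·P(J)² / P(T) = (0.0057)·(8.7)² / (0.0064) = 67.4
ΔG = RT ln(Qp/Kp) = (8.314 J mol⁻¹ K⁻¹)(298 K) × ln(67.4/6.2)
   = (2.478 kJ/mol)(2.386) = 5.91 kJ/mol
ΔG > 0, so the forward reaction is non-spontaneous (proceeds in reverse).

ΔG = 5.91 kJ/mol; the forward reaction is non-spontaneous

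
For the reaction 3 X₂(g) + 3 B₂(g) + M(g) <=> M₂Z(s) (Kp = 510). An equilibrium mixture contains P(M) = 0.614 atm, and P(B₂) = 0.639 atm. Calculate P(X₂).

P(X₂) = 0.230 atm

(M₂Z is a pure solid — omitted from Kp.)
At equilibrium, Kp = 1 / (P(X₂)³·P(B₂)³·P(M)) = 510.
1 / ((P(X₂))³·(0.639)³·(0.614)) = 510
P(X₂)³ = 0.0122 ⇒ P(X₂) = 0.230 atm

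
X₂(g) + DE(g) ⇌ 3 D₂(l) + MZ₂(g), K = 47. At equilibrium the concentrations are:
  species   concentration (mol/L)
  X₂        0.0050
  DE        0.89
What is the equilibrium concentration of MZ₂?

[MZ₂] = 0.21 mol/L

(D₂ is a pure liquid — omitted from K.)
At equilibrium, K = [MZ₂] / ([X₂]·[DE]) = 47.
([MZ₂]) / ((0.0050)·(0.89)) = 47
[MZ₂] = 0.209 = 0.21 mol/L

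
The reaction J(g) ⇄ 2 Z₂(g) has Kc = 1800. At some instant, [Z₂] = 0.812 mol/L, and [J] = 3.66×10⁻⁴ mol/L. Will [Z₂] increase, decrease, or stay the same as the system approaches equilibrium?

Qc = [Z₂]² / [J] = (0.812)² / (3.66×10⁻⁴) = 1800
Qc = 1800 = Kc; the system is at equilibrium.

stay the same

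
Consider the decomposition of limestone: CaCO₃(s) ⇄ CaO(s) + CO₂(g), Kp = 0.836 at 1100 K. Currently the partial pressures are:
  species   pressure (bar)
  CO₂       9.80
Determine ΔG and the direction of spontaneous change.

ΔG = 22.5 kJ/mol; the forward reaction is non-spontaneous

(CaCO₃, CaO are pure solids — omitted from Qp.)
Qp = P(CO₂) = 9.80
ΔG = RT ln(Qp/Kp) = (8.314 J mol⁻¹ K⁻¹)(1100 K) × ln(9.80/0.836)
   = (9.145 kJ/mol)(2.462) = 22.5 kJ/mol
ΔG > 0, so the forward reaction is non-spontaneous (proceeds in reverse).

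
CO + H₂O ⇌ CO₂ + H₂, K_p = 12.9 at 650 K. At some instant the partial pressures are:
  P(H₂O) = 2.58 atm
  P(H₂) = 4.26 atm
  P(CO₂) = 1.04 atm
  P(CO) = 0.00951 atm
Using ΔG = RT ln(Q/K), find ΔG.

ΔG = 14.3 kJ/mol

Q_p = P(CO₂)·P(H₂) / (P(CO)·P(H₂O)) = (1.04)·(4.26) / ((0.00951)·(2.58)) = 181
ΔG = RT ln(Q_p/K_p) = (8.314 J mol⁻¹ K⁻¹)(650 K) × ln(181/12.9)
   = (5.404 kJ/mol)(2.641) = 14.3 kJ/mol
ΔG > 0, so the forward reaction is non-spontaneous (proceeds in reverse).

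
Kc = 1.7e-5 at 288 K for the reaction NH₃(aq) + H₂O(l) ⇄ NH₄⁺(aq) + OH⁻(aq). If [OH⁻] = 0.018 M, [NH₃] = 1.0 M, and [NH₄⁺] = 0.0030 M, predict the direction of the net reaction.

reverse (toward reactants)

(H₂O is a pure liquid — omitted from Qc.)
Qc = [NH₄⁺]·[OH⁻] / [NH₃] = (0.0030)·(0.018) / (1.0) = 5.4e-5
Qc = 5.4e-5 > Kc = 1.7e-5, so the reverse reaction proceeds.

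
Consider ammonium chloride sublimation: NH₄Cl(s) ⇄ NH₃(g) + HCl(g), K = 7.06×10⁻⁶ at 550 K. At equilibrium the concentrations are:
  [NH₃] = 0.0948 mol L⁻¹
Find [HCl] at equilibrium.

(NH₄Cl is a pure solid — omitted from K.)
At equilibrium, K = [NH₃]·[HCl] = 7.06×10⁻⁶.
(0.0948)·([HCl]) = 7.06×10⁻⁶
[HCl] = 7.45×10⁻⁵ mol L⁻¹

[HCl] = 7.45×10⁻⁵ mol L⁻¹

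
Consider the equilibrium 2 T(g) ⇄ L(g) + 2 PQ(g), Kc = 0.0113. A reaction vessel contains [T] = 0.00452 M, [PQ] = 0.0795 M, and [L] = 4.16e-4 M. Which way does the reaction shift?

Qc = [L]·[PQ]² / [T]² = (4.16e-4)·(0.0795)² / (0.00452)² = 0.129
Qc = 0.129 > Kc = 0.0113, so the reverse reaction proceeds.

toward reactants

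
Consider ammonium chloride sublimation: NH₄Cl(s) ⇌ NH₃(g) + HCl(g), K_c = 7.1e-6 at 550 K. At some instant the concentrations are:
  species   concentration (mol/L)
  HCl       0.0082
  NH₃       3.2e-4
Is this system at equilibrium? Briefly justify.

no; Q < K, reaction proceeds forward

(NH₄Cl is a pure solid — omitted from Q_c.)
Q_c = [NH₃]·[HCl] = (3.2e-4)·(0.0082) = 2.6e-6
Q_c = 2.6e-6 < K_c = 7.1e-6: net forward reaction.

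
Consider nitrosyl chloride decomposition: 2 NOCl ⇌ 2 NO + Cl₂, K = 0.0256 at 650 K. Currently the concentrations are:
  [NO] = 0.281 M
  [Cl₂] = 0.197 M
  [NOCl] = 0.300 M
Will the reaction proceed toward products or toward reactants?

Q = [NO]²·[Cl₂] / [NOCl]² = (0.281)²·(0.197) / (0.300)² = 0.173
Q = 0.173 > K = 0.0256, so the reverse reaction proceeds.

toward reactants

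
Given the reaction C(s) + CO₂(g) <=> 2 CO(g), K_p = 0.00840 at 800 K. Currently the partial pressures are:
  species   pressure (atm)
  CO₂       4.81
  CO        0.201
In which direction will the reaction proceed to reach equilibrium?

(C is a pure solid — omitted from Q_p.)
Q_p = P(CO)² / P(CO₂) = (0.201)² / (4.81) = 0.00840
Q_p = 0.00840 = K_p, so the system is already at equilibrium.

at equilibrium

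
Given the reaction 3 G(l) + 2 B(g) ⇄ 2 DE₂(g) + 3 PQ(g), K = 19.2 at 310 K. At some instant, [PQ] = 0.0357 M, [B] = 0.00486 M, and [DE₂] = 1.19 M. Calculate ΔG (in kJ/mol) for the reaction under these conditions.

(G is a pure liquid — omitted from Q.)
Q = [DE₂]²·[PQ]³ / [B]² = (1.19)²·(0.0357)³ / (0.00486)² = 2.73
ΔG = RT ln(Q/K) = (8.314 J mol⁻¹ K⁻¹)(310 K) × ln(2.73/19.2)
   = (2.577 kJ/mol)(-1.951) = -5.03 kJ/mol
ΔG < 0, so the forward reaction is spontaneous (proceeds forward).

ΔG = -5.03 kJ/mol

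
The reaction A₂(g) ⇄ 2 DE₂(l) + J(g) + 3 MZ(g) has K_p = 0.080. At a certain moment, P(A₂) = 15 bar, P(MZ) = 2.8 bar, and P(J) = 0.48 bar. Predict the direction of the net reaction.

(DE₂ is a pure liquid — omitted from Q_p.)
Q_p = P(J)·P(MZ)³ / P(A₂) = (0.48)·(2.8)³ / (15) = 0.70
Q_p = 0.70 > K_p = 0.080, so the reverse reaction proceeds.

reverse (toward reactants)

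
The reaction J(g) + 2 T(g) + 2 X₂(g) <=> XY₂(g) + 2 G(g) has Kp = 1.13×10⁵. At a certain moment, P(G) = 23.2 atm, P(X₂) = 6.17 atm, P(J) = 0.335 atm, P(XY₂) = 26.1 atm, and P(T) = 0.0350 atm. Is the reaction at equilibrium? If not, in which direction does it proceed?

Qp = P(XY₂)·P(G)² / (P(J)·P(T)²·P(X₂)²) = (26.1)·(23.2)² / ((0.335)·(0.0350)²·(6.17)²) = 8.99×10⁵
Qp = 8.99×10⁵ > Kp = 1.13×10⁵, so the reverse reaction proceeds.

to the left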